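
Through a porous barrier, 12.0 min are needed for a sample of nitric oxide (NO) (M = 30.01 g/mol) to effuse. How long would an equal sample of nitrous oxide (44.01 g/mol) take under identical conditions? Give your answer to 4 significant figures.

14.53 min

Graham's law gives t_N₂O/t_NO = √(M_N₂O/M_NO) = √(44.01/30.01) = √1.467 = 1.211.
So the time for N₂O is 12.0 × 1.211 = 14.53 min.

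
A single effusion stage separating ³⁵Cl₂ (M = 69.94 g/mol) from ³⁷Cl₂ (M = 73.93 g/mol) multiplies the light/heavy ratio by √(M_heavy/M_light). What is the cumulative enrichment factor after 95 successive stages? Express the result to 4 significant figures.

13.95

The single-stage factor is √(M_heavy/M_light), so 95 stages give [√(73.93/69.94)]^95 = (73.93/69.94)^(95/2).
= 1.05705^(95/2) = 13.95.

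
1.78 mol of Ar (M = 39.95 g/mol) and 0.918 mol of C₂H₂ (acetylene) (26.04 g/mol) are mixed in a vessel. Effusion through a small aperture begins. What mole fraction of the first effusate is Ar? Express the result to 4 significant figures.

0.6102

Rate_i ∝ x_i/√M_i (Graham's law weighted by mole fraction), so the effusate composition follows n_i/√M_i.
Mole fraction of Ar in the effusate = (n_Ar/√M_Ar) / (n_Ar/√M_Ar + n_C₂H₂/√M_C₂H₂)
= (1.78/√39.95) / (1.78/√39.95 + 0.918/√26.04) = 0.2816/(0.2816 + 0.1799) = 0.6102.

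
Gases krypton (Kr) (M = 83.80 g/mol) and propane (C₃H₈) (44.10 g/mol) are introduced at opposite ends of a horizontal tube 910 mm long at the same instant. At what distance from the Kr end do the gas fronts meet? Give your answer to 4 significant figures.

In equal time, each gas travels a distance ∝ its rate ∝ 1/√M, so d_Kr/d_C₃H₈ = √(M_C₃H₈/M_Kr) = √(44.10/83.80) = 0.7254.
With d_Kr + d_C₃H₈ = 910 mm, d_C₃H₈ = 910/(1 + 0.7254) = 527.4 mm.
d_Kr = 910 − 527.4 = 382.6 mm.

382.6 mm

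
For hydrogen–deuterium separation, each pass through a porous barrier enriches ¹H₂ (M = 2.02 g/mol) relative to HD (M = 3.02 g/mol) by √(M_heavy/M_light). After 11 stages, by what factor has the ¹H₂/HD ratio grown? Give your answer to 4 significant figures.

The single-stage factor is √(M_heavy/M_light), so 11 stages give [√(3.02/2.02)]^11 = (3.02/2.02)^(11/2).
= 1.49505^(11/2) = 9.133.

9.133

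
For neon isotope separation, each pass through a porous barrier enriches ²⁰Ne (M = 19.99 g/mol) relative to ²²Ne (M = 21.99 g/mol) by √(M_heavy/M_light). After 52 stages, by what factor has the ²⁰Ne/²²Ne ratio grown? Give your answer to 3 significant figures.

The single-stage factor is √(M_heavy/M_light), so 52 stages give [√(21.99/19.99)]^52 = (21.99/19.99)^(52/2).
= 1.10005^26 = 11.9.

11.9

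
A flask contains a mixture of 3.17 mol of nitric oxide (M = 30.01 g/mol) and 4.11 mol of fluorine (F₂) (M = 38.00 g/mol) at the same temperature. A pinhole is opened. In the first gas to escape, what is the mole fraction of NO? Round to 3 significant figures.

0.465

The effusion rate of species i is ∝ p_i/√M_i ∝ n_i/√M_i.
So x_NO in the escaping gas = (n_NO/√M_NO) / Σ(n_i/√M_i)
= (3.17/√30.01) / (3.17/√30.01 + 4.11/√38.00) = 0.5787/(0.5787 + 0.6667) = 0.465.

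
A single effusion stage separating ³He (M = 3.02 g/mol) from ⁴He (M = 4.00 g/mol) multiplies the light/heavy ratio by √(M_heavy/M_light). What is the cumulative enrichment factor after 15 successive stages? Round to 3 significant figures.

8.23

After 15 stages the ratio has grown by (√(4.00/3.02))^15 = (4.00/3.02)^(15/2).
= 1.32450^(15/2) = 8.23.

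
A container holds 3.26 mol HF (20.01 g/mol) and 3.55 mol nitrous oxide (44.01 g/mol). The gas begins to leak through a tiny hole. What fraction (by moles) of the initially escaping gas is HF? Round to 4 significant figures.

Rate_i ∝ x_i/√M_i (Graham's law weighted by mole fraction), so the effusate composition follows n_i/√M_i.
So x_HF in the escaping gas = (n_HF/√M_HF) / Σ(n_i/√M_i)
= (3.26/√20.01) / (3.26/√20.01 + 3.55/√44.01) = 0.7288/(0.7288 + 0.5351) = 0.5766.

0.5766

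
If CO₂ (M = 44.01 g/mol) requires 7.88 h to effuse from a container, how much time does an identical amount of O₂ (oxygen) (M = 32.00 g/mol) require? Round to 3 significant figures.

Since effusion rate ∝ 1/√M, t_O₂/t_CO₂ = √(M_O₂/M_CO₂) = √(32.00/44.01) = √0.7271 = 0.8527.
So the time for O₂ is 7.88 × 0.8527 = 6.72 h.

6.72 h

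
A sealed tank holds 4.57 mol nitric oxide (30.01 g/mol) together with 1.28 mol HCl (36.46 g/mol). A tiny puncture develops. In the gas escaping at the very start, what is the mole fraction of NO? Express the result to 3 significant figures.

0.797

Rate_i ∝ x_i/√M_i (Graham's law weighted by mole fraction), so the effusate composition follows n_i/√M_i.
x_NO(eff) = (n_NO/√M_NO) / (n_NO/√M_NO + n_HCl/√M_HCl)
= (4.57/√30.01) / (4.57/√30.01 + 1.28/√36.46) = 0.8342/(0.8342 + 0.2120) = 0.797.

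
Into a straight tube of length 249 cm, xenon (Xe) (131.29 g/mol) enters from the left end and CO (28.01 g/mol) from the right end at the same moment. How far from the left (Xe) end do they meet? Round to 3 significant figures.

78.7 cm

Graham's law gives d_Xe/d_CO = rate_Xe/rate_CO = √(M_CO/M_Xe) = √(28.01/131.29) = 0.4619.
With d_Xe + d_CO = 249 cm, d_CO = 249/(1 + 0.4619) = 170.3 cm.
d_Xe = 249 − 170.3 = 78.7 cm.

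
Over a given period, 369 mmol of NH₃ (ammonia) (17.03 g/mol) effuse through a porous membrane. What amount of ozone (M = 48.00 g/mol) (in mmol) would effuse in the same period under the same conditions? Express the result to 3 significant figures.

220 mmol

Since effusion rate ∝ 1/√M, rate_O₃/rate_NH₃ = √(M_NH₃/M_O₃) = √(17.03/48.00) = √0.3548 = 0.5956.
So the amount for O₃ is 369 × 0.5956 = 220 mmol.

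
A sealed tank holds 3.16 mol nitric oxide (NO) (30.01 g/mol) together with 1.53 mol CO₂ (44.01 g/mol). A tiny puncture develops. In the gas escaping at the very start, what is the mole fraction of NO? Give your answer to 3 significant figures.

Each component's effusion rate ∝ (its partial pressure)·(1/√M) ∝ n_i/√M_i.
x_NO(eff) = (n_NO/√M_NO) / (n_NO/√M_NO + n_CO₂/√M_CO₂)
= (3.16/√30.01) / (3.16/√30.01 + 1.53/√44.01) = 0.5768/(0.5768 + 0.2306) = 0.714.

0.714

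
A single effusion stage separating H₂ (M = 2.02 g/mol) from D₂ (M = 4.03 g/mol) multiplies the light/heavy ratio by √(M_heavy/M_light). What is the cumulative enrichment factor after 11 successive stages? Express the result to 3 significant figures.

Each stage multiplies the ratio by α = √(4.03/2.02), so after 11 stages the overall factor is α^11 = (4.03/2.02)^(11/2).
= 1.99505^(11/2) = 44.6.

44.6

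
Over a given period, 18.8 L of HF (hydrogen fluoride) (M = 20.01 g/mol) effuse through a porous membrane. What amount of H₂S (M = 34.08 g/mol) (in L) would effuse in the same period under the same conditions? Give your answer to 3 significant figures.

Using Graham's law: rate_H₂S/rate_HF = √(M_HF/M_H₂S) = √(20.01/34.08) = √0.5871 = 0.7663.
So the volume for H₂S is 18.8 × 0.7663 = 14.4 L.

14.4 L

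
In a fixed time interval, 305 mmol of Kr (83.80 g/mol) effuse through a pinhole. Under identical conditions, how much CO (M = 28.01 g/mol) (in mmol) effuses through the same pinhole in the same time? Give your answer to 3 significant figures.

528 mmol

From Graham's law, rate_CO/rate_Kr = √(M_Kr/M_CO) = √(83.80/28.01) = √2.992 = 1.730.
So the amount for CO is 305 × 1.730 = 528 mmol.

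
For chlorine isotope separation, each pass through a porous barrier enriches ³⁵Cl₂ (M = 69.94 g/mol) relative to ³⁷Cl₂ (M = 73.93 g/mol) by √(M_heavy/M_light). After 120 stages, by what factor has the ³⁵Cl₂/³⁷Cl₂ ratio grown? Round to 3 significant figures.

After 120 stages the ratio has grown by (√(73.93/69.94))^120 = (73.93/69.94)^(120/2).
= 1.05705^60 = 27.9.

27.9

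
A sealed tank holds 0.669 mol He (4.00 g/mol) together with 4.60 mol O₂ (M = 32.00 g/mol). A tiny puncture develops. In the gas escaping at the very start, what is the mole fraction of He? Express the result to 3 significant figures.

0.291

Rate_i ∝ x_i/√M_i (Graham's law weighted by mole fraction), so the effusate composition follows n_i/√M_i.
x_He(eff) = (n_He/√M_He) / (n_He/√M_He + n_O₂/√M_O₂)
= (0.669/√4.00) / (0.669/√4.00 + 4.60/√32.00) = 0.3345/(0.3345 + 0.8132) = 0.291.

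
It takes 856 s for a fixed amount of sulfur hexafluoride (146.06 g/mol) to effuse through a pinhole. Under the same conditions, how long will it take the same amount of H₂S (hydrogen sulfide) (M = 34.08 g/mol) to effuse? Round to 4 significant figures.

By Graham's law, t_H₂S/t_SF₆ = √(M_H₂S/M_SF₆) = √(34.08/146.06) = √0.2333 = 0.4830.
So the time for H₂S is 856 × 0.4830 = 413.5 s.

413.5 s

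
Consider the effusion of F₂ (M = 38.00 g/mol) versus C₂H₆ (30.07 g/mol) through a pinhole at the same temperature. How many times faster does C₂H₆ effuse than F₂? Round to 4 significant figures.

1.124

From Graham's law, rate_C₂H₆/rate_F₂ = √(M_F₂/M_C₂H₆) = √(38.00/30.07) = √1.264 = 1.124.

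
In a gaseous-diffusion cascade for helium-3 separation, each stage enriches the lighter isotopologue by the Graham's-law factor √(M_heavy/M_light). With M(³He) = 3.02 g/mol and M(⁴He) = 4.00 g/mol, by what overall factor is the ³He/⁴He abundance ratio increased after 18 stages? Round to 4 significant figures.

Overall factor = α^18 with α = √(4.00/3.02), i.e. (4.00/3.02)^(18/2).
= 1.32450^9 = 12.55.

12.55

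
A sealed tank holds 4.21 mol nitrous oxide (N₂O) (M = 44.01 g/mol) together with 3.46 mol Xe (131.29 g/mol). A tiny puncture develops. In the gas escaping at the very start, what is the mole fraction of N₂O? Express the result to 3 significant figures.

Rate_i ∝ x_i/√M_i (Graham's law weighted by mole fraction), so the effusate composition follows n_i/√M_i.
Mole fraction of N₂O in the effusate = (n_N₂O/√M_N₂O) / (n_N₂O/√M_N₂O + n_Xe/√M_Xe)
= (4.21/√44.01) / (4.21/√44.01 + 3.46/√131.29) = 0.6346/(0.6346 + 0.3020) = 0.678.

0.678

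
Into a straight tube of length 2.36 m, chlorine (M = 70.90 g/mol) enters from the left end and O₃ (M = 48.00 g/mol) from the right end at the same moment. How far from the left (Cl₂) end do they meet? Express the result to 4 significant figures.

Graham's law gives d_Cl₂/d_O₃ = rate_Cl₂/rate_O₃ = √(M_O₃/M_Cl₂) = √(48.00/70.90) = 0.8228.
With d_Cl₂ + d_O₃ = 2.36 m, d_O₃ = 2.36/(1 + 0.8228) = 1.295 m.
d_Cl₂ = 2.36 − 1.295 = 1.065 m.

1.065 m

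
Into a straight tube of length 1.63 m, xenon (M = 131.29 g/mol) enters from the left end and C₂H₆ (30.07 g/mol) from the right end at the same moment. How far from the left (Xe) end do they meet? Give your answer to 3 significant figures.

0.528 m

Graham's law gives d_Xe/d_C₂H₆ = rate_Xe/rate_C₂H₆ = √(M_C₂H₆/M_Xe) = √(30.07/131.29) = 0.4786.
With d_Xe + d_C₂H₆ = 1.63 m, d_C₂H₆ = 1.63/(1 + 0.4786) = 1.102 m.
d_Xe = 1.63 − 1.102 = 0.528 m.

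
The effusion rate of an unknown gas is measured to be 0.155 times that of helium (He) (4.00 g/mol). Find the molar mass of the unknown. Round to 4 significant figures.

166.5 g/mol

Using Graham's law: rate_X/rate_He = √(M_He/M_X).
0.155 = √(4.00/M_X)
M_X = 4.00 / 0.155² = 4.00 / 0.02403 = 166.5 g/mol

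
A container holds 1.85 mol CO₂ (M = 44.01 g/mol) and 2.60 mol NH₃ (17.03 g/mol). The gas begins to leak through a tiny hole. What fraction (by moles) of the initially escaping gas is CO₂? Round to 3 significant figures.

Effusion rate of each component ∝ n_i/√M_i (partial pressure × 1/√M).
Mole fraction of CO₂ in the effusate = (n_CO₂/√M_CO₂) / (n_CO₂/√M_CO₂ + n_NH₃/√M_NH₃)
= (1.85/√44.01) / (1.85/√44.01 + 2.60/√17.03) = 0.2789/(0.2789 + 0.6300) = 0.307.

0.307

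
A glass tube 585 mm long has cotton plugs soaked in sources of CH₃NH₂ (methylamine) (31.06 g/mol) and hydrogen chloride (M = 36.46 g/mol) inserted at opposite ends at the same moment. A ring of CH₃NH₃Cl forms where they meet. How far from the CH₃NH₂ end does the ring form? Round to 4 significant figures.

Distances travelled in equal time are proportional to diffusion rates, so d_CH₃NH₂/d_HCl = √(M_HCl/M_CH₃NH₂) = √(36.46/31.06) = 1.083.
With d_CH₃NH₂ + d_HCl = 585 mm, d_HCl = 585/(1 + 1.083) = 280.8 mm.
d_CH₃NH₂ = 585 − 280.8 = 304.2 mm.

304.2 mm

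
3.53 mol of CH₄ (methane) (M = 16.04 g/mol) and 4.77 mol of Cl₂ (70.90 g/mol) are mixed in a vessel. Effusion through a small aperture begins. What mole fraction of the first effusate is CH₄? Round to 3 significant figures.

0.609

The effusion rate of species i is ∝ p_i/√M_i ∝ n_i/√M_i.
Mole fraction of CH₄ in the effusate = (n_CH₄/√M_CH₄) / (n_CH₄/√M_CH₄ + n_Cl₂/√M_Cl₂)
= (3.53/√16.04) / (3.53/√16.04 + 4.77/√70.90) = 0.8814/(0.8814 + 0.5665) = 0.609.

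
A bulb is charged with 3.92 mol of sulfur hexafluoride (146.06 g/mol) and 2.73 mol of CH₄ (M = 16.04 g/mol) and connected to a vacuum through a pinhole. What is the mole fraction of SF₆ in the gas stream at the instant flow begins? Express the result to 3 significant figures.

0.322

Each component's effusion rate ∝ (its partial pressure)·(1/√M) ∝ n_i/√M_i.
x_SF₆(eff) = (n_SF₆/√M_SF₆) / (n_SF₆/√M_SF₆ + n_CH₄/√M_CH₄)
= (3.92/√146.06) / (3.92/√146.06 + 2.73/√16.04) = 0.3244/(0.3244 + 0.6816) = 0.322.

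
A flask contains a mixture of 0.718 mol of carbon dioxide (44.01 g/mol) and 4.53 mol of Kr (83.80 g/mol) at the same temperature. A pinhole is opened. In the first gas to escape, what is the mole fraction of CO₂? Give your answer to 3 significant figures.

0.179

Rate_i ∝ x_i/√M_i (Graham's law weighted by mole fraction), so the effusate composition follows n_i/√M_i.
x_CO₂(eff) = (n_CO₂/√M_CO₂) / (n_CO₂/√M_CO₂ + n_Kr/√M_Kr)
= (0.718/√44.01) / (0.718/√44.01 + 4.53/√83.80) = 0.1082/(0.1082 + 0.4949) = 0.179.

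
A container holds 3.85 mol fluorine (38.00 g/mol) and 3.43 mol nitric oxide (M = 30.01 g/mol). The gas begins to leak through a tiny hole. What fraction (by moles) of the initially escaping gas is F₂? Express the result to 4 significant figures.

Each component's effusion rate ∝ (its partial pressure)·(1/√M) ∝ n_i/√M_i.
x_F₂(eff) = (n_F₂/√M_F₂) / (n_F₂/√M_F₂ + n_NO/√M_NO)
= (3.85/√38.00) / (3.85/√38.00 + 3.43/√30.01) = 0.6246/(0.6246 + 0.6261) = 0.4994.

0.4994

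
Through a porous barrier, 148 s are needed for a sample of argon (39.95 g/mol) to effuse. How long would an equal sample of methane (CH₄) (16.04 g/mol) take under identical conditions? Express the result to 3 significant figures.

Since effusion rate ∝ 1/√M, t_CH₄/t_Ar = √(M_CH₄/M_Ar) = √(16.04/39.95) = √0.4015 = 0.6336.
So the time for CH₄ is 148 × 0.6336 = 93.8 s.

93.8 s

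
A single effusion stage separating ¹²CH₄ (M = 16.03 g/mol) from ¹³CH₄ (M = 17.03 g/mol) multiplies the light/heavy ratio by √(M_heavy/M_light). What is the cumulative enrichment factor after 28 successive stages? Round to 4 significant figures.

2.333

Each stage multiplies the ratio by α = √(17.03/16.03), so after 28 stages the overall factor is α^28 = (17.03/16.03)^(28/2).
= 1.06238^14 = 2.333.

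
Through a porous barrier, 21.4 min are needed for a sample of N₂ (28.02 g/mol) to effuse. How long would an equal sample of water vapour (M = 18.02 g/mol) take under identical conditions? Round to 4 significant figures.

By Graham's law, t_H₂O/t_N₂ = √(M_H₂O/M_N₂) = √(18.02/28.02) = √0.6431 = 0.8019.
So the time for H₂O is 21.4 × 0.8019 = 17.16 min.

17.16 min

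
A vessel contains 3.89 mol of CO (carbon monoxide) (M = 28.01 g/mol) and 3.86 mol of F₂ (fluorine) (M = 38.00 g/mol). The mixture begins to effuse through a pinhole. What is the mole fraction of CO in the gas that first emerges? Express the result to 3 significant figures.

The effusion rate of species i is ∝ p_i/√M_i ∝ n_i/√M_i.
Mole fraction of CO in the effusate = (n_CO/√M_CO) / (n_CO/√M_CO + n_F₂/√M_F₂)
= (3.89/√28.01) / (3.89/√28.01 + 3.86/√38.00) = 0.7350/(0.7350 + 0.6262) = 0.540.

0.540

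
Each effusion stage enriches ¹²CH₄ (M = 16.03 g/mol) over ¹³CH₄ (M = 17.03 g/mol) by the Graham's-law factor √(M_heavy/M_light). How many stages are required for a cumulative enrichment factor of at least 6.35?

62

Per stage α = (17.03/16.03)^(1/2) = 1.06238^0.5, giving ln α = 0.03026.
Need α^N ≥ 6.35 ⇒ N ≥ ln(6.35) / ln α = 1.848 / 0.03026 = 61.09.
So at least 62 stages are needed.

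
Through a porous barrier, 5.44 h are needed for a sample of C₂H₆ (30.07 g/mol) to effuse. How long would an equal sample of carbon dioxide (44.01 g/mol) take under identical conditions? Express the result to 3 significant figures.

6.58 h

Since effusion rate ∝ 1/√M, t_CO₂/t_C₂H₆ = √(M_CO₂/M_C₂H₆) = √(44.01/30.07) = √1.464 = 1.210.
So the time for CO₂ is 5.44 × 1.210 = 6.58 h.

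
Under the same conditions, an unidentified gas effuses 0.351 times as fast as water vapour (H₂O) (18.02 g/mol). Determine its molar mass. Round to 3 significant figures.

Graham's law gives rate_X/rate_H₂O = √(M_H₂O/M_X).
0.351 = √(18.02/M_X)
M_X = 18.02 / 0.351² = 18.02 / 0.1232 = 146 g/mol

146 g/mol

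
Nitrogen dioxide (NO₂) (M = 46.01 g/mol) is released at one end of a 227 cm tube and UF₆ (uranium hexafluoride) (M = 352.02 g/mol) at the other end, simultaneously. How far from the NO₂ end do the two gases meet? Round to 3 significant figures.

167 cm

The fronts meet when d_NO₂ + d_UF₆ = L with d_NO₂/d_UF₆ = √(M_UF₆/M_NO₂) (Graham's law). Here √(M_UF₆/M_NO₂) = √(352.02/46.01) = 2.766.
With d_NO₂ + d_UF₆ = 227 cm, d_UF₆ = 227/(1 + 2.766) = 60.28 cm.
d_NO₂ = 227 − 60.28 = 167 cm.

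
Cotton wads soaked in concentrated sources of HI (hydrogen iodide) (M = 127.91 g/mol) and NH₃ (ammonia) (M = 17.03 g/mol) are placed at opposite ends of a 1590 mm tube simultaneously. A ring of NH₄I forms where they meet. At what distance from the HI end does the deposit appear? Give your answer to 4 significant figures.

425.1 mm

The fronts meet when d_HI + d_NH₃ = L with d_HI/d_NH₃ = √(M_NH₃/M_HI) (Graham's law). Here √(M_NH₃/M_HI) = √(17.03/127.91) = 0.3649.
With d_HI + d_NH₃ = 1590 mm, d_NH₃ = 1590/(1 + 0.3649) = 1165 mm.
d_HI = 1590 − 1165 = 425.1 mm.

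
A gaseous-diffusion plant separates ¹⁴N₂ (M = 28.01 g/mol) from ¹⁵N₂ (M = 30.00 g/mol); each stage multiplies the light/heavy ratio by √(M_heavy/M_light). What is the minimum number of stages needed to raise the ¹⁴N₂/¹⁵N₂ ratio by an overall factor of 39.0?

107

With α = √(30.00/28.01) per stage, ln α = ½ ln(1.07105) = 0.03432.
Need α^N ≥ 39.0 ⇒ N ≥ ln(39.0) / ln α = 3.664 / 0.03432 = 106.75.
So at least 107 stages are needed.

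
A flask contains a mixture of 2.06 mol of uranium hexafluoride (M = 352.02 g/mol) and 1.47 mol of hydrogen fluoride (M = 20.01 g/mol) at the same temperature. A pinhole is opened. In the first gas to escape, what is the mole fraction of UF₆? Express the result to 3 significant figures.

The effusion rate of species i is ∝ p_i/√M_i ∝ n_i/√M_i.
Mole fraction of UF₆ in the effusate = (n_UF₆/√M_UF₆) / (n_UF₆/√M_UF₆ + n_HF/√M_HF)
= (2.06/√352.02) / (2.06/√352.02 + 1.47/√20.01) = 0.1098/(0.1098 + 0.3286) = 0.250.

0.250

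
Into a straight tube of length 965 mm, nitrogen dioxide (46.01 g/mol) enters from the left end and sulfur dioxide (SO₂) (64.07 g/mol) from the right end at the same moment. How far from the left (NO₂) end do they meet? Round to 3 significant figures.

522 mm

The fronts meet when d_NO₂ + d_SO₂ = L with d_NO₂/d_SO₂ = √(M_SO₂/M_NO₂) (Graham's law). Here √(M_SO₂/M_NO₂) = √(64.07/46.01) = 1.180.
With d_NO₂ + d_SO₂ = 965 mm, d_SO₂ = 965/(1 + 1.180) = 442.6 mm.
d_NO₂ = 965 − 442.6 = 522 mm.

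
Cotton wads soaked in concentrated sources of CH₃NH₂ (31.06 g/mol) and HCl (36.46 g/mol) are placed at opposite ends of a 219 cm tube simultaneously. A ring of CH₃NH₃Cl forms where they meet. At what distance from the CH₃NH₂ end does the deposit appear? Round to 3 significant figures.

114 cm

The fronts meet when d_CH₃NH₂ + d_HCl = L with d_CH₃NH₂/d_HCl = √(M_HCl/M_CH₃NH₂) (Graham's law). Here √(M_HCl/M_CH₃NH₂) = √(36.46/31.06) = 1.083.
With d_CH₃NH₂ + d_HCl = 219 cm, d_HCl = 219/(1 + 1.083) = 105.1 cm.
d_CH₃NH₂ = 219 − 105.1 = 114 cm.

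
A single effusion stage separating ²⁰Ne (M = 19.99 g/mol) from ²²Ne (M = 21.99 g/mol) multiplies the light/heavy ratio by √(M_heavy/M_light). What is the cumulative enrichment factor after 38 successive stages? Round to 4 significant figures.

6.121

Overall factor = α^38 with α = √(21.99/19.99), i.e. (21.99/19.99)^(38/2).
= 1.10005^19 = 6.121.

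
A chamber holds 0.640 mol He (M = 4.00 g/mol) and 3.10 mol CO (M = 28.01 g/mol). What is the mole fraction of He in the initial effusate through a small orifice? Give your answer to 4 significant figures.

Effusion rate of each component ∝ n_i/√M_i (partial pressure × 1/√M).
So x_He in the escaping gas = (n_He/√M_He) / Σ(n_i/√M_i)
= (0.640/√4.00) / (0.640/√4.00 + 3.10/√28.01) = 0.3200/(0.3200 + 0.5857) = 0.3533.

0.3533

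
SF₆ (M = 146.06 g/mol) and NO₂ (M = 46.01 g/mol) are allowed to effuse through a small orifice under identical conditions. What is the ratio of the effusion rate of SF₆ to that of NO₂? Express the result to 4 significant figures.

0.5613

Using Graham's law: rate_SF₆/rate_NO₂ = √(M_NO₂/M_SF₆) = √(46.01/146.06) = √0.3150 = 0.5613.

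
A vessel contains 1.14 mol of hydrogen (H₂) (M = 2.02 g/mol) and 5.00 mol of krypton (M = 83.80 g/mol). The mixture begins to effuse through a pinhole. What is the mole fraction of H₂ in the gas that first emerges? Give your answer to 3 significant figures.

The effusion rate of species i is ∝ p_i/√M_i ∝ n_i/√M_i.
x_H₂(eff) = (n_H₂/√M_H₂) / (n_H₂/√M_H₂ + n_Kr/√M_Kr)
= (1.14/√2.02) / (1.14/√2.02 + 5.00/√83.80) = 0.8021/(0.8021 + 0.5462) = 0.595.

0.595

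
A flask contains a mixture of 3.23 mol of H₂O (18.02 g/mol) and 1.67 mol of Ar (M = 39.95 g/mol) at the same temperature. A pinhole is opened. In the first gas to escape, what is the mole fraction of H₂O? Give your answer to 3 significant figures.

0.742

Each component's effusion rate ∝ (its partial pressure)·(1/√M) ∝ n_i/√M_i.
x_H₂O(eff) = (n_H₂O/√M_H₂O) / (n_H₂O/√M_H₂O + n_Ar/√M_Ar)
= (3.23/√18.02) / (3.23/√18.02 + 1.67/√39.95) = 0.7609/(0.7609 + 0.2642) = 0.742.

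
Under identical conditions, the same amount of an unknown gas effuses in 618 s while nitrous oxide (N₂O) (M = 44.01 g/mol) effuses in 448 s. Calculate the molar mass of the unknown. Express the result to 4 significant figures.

83.75 g/mol

Using Graham's law: t_X/t_N₂O = √(M_X/M_N₂O).
618/448 = 1.379 = √(M_X/44.01)
M_X = 44.01 × 1.379² = 44.01 × 1.903 = 83.75 g/mol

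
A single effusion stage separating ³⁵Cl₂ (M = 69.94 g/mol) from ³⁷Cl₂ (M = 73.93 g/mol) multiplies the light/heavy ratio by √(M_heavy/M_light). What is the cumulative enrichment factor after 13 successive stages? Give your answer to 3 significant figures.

Overall factor = α^13 with α = √(73.93/69.94), i.e. (73.93/69.94)^(13/2).
= 1.05705^(13/2) = 1.43.

1.43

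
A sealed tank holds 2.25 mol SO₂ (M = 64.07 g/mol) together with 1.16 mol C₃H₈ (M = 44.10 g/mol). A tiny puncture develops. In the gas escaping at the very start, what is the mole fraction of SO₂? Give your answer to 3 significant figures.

0.617

Effusion rate of each component ∝ n_i/√M_i (partial pressure × 1/√M).
Mole fraction of SO₂ in the effusate = (n_SO₂/√M_SO₂) / (n_SO₂/√M_SO₂ + n_C₃H₈/√M_C₃H₈)
= (2.25/√64.07) / (2.25/√64.07 + 1.16/√44.10) = 0.2811/(0.2811 + 0.1747) = 0.617.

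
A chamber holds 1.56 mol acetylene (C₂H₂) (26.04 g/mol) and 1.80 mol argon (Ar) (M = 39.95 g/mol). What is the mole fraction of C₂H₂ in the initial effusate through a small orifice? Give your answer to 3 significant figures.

The effusion rate of species i is ∝ p_i/√M_i ∝ n_i/√M_i.
x_C₂H₂(eff) = (n_C₂H₂/√M_C₂H₂) / (n_C₂H₂/√M_C₂H₂ + n_Ar/√M_Ar)
= (1.56/√26.04) / (1.56/√26.04 + 1.80/√39.95) = 0.3057/(0.3057 + 0.2848) = 0.518.

0.518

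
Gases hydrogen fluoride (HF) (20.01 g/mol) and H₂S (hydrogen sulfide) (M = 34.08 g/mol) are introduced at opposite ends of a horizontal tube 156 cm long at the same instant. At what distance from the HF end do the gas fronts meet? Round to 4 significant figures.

88.32 cm

The fronts meet when d_HF + d_H₂S = L with d_HF/d_H₂S = √(M_H₂S/M_HF) (Graham's law). Here √(M_H₂S/M_HF) = √(34.08/20.01) = 1.305.
With d_HF + d_H₂S = 156 cm, d_H₂S = 156/(1 + 1.305) = 67.68 cm.
d_HF = 156 − 67.68 = 88.32 cm.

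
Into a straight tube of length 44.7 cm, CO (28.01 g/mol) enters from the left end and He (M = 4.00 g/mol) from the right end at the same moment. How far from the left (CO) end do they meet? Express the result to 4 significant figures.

Distances travelled in equal time are proportional to diffusion rates, so d_CO/d_He = √(M_He/M_CO) = √(4.00/28.01) = 0.3779.
With d_CO + d_He = 44.7 cm, d_He = 44.7/(1 + 0.3779) = 32.44 cm.
d_CO = 44.7 − 32.44 = 12.26 cm.

12.26 cm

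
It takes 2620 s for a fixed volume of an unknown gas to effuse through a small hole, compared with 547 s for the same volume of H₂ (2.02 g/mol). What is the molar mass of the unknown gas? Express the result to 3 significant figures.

46.3 g/mol

By Graham's law, t_X/t_H₂ = √(M_X/M_H₂).
2620/547 = 4.790 = √(M_X/2.02)
M_X = 2.02 × 4.790² = 2.02 × 22.94 = 46.3 g/mol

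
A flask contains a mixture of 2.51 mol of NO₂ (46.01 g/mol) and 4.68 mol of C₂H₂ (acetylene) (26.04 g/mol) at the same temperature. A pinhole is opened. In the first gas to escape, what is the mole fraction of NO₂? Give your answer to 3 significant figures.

Effusion rate of each component ∝ n_i/√M_i (partial pressure × 1/√M).
So x_NO₂ in the escaping gas = (n_NO₂/√M_NO₂) / Σ(n_i/√M_i)
= (2.51/√46.01) / (2.51/√46.01 + 4.68/√26.04) = 0.3700/(0.3700 + 0.9171) = 0.287.

0.287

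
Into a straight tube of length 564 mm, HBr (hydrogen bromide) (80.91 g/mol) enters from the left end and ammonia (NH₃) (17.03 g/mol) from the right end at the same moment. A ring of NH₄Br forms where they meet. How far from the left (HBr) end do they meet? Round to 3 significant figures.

Graham's law gives d_HBr/d_NH₃ = rate_HBr/rate_NH₃ = √(M_NH₃/M_HBr) = √(17.03/80.91) = 0.4588.
With d_HBr + d_NH₃ = 564 mm, d_NH₃ = 564/(1 + 0.4588) = 386.6 mm.
d_HBr = 564 − 386.6 = 177 mm.

177 mm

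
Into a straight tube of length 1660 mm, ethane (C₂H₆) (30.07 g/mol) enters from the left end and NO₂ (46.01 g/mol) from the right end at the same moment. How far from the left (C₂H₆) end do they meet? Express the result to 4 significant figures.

Graham's law gives d_C₂H₆/d_NO₂ = rate_C₂H₆/rate_NO₂ = √(M_NO₂/M_C₂H₆) = √(46.01/30.07) = 1.237.
With d_C₂H₆ + d_NO₂ = 1660 mm, d_NO₂ = 1660/(1 + 1.237) = 742.1 mm.
d_C₂H₆ = 1660 − 742.1 = 917.9 mm.

917.9 mm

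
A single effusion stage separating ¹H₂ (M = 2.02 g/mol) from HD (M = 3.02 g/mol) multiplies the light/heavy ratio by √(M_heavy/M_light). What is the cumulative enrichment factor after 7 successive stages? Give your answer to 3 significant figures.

4.09

Each stage multiplies the ratio by α = √(3.02/2.02), so after 7 stages the overall factor is α^7 = (3.02/2.02)^(7/2).
= 1.49505^(7/2) = 4.09.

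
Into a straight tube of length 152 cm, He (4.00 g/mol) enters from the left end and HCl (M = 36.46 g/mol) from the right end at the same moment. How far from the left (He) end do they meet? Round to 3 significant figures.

114 cm

Distances travelled in equal time are proportional to diffusion rates, so d_He/d_HCl = √(M_HCl/M_He) = √(36.46/4.00) = 3.019.
With d_He + d_HCl = 152 cm, d_HCl = 152/(1 + 3.019) = 37.82 cm.
d_He = 152 − 37.82 = 114 cm.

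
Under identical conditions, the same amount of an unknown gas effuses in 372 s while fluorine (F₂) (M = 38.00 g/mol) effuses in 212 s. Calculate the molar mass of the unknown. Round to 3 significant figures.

Using Graham's law: t_X/t_F₂ = √(M_X/M_F₂).
372/212 = 1.755 = √(M_X/38.00)
M_X = 38.00 × 1.755² = 38.00 × 3.079 = 117 g/mol

117 g/mol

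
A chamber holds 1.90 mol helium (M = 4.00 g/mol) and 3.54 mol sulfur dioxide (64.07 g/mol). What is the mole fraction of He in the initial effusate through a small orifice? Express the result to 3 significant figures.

0.682

Each component's effusion rate ∝ (its partial pressure)·(1/√M) ∝ n_i/√M_i.
So x_He in the escaping gas = (n_He/√M_He) / Σ(n_i/√M_i)
= (1.90/√4.00) / (1.90/√4.00 + 3.54/√64.07) = 0.9500/(0.9500 + 0.4423) = 0.682.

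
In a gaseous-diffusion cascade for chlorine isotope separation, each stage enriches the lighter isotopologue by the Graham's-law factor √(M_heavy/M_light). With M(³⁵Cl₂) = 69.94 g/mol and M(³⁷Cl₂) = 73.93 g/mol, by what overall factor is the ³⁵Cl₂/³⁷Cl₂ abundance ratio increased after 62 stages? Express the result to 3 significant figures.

5.58

Overall factor = α^62 with α = √(73.93/69.94), i.e. (73.93/69.94)^(62/2).
= 1.05705^31 = 5.58.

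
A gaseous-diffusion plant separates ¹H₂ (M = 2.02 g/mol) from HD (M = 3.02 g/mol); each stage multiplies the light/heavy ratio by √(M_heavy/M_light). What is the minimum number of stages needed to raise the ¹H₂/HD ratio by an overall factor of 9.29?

With α = √(3.02/2.02) per stage, ln α = ½ ln(1.49505) = 0.2011.
Need α^N ≥ 9.29 ⇒ N ≥ ln(9.29) / ln α = 2.229 / 0.2011 = 11.08.
So at least 12 stages are needed.

12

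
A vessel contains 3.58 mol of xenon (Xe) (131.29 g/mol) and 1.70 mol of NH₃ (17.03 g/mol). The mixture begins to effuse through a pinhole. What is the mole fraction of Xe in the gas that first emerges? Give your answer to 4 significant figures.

0.4313

Each component's effusion rate ∝ (its partial pressure)·(1/√M) ∝ n_i/√M_i.
Mole fraction of Xe in the effusate = (n_Xe/√M_Xe) / (n_Xe/√M_Xe + n_NH₃/√M_NH₃)
= (3.58/√131.29) / (3.58/√131.29 + 1.70/√17.03) = 0.3124/(0.3124 + 0.4119) = 0.4313.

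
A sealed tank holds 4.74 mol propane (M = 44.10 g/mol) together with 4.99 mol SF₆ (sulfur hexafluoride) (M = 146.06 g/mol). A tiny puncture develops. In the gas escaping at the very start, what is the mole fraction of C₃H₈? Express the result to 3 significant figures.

Rate_i ∝ x_i/√M_i (Graham's law weighted by mole fraction), so the effusate composition follows n_i/√M_i.
Mole fraction of C₃H₈ in the effusate = (n_C₃H₈/√M_C₃H₈) / (n_C₃H₈/√M_C₃H₈ + n_SF₆/√M_SF₆)
= (4.74/√44.10) / (4.74/√44.10 + 4.99/√146.06) = 0.7138/(0.7138 + 0.4129) = 0.634.

0.634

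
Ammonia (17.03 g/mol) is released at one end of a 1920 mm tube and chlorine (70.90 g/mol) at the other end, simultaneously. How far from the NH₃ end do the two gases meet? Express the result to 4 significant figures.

1289 mm

In equal time, each gas travels a distance ∝ its rate ∝ 1/√M, so d_NH₃/d_Cl₂ = √(M_Cl₂/M_NH₃) = √(70.90/17.03) = 2.040.
With d_NH₃ + d_Cl₂ = 1920 mm, d_Cl₂ = 1920/(1 + 2.040) = 631.5 mm.
d_NH₃ = 1920 − 631.5 = 1289 mm.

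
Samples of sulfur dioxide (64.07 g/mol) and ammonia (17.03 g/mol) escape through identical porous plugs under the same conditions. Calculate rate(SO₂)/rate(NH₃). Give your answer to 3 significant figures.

From Graham's law, rate_SO₂/rate_NH₃ = √(M_NH₃/M_SO₂) = √(17.03/64.07) = √0.2658 = 0.516.

0.516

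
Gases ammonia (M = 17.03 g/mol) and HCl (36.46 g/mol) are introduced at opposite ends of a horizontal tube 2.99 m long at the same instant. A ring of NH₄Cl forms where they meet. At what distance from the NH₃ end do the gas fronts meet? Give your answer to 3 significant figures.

1.78 m

Graham's law gives d_NH₃/d_HCl = rate_NH₃/rate_HCl = √(M_HCl/M_NH₃) = √(36.46/17.03) = 1.463.
With d_NH₃ + d_HCl = 2.99 m, d_HCl = 2.99/(1 + 1.463) = 1.214 m.
d_NH₃ = 2.99 − 1.214 = 1.78 m.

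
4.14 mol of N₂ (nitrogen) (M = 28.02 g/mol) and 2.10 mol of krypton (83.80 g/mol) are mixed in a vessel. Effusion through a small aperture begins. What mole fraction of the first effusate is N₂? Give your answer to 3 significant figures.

The effusion rate of species i is ∝ p_i/√M_i ∝ n_i/√M_i.
So x_N₂ in the escaping gas = (n_N₂/√M_N₂) / Σ(n_i/√M_i)
= (4.14/√28.02) / (4.14/√28.02 + 2.10/√83.80) = 0.7821/(0.7821 + 0.2294) = 0.773.

0.773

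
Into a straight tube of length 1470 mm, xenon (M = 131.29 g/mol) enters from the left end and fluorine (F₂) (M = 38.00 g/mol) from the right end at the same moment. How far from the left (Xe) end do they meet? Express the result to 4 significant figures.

514.2 mm

Graham's law gives d_Xe/d_F₂ = rate_Xe/rate_F₂ = √(M_F₂/M_Xe) = √(38.00/131.29) = 0.5380.
With d_Xe + d_F₂ = 1470 mm, d_F₂ = 1470/(1 + 0.5380) = 955.8 mm.
d_Xe = 1470 − 955.8 = 514.2 mm.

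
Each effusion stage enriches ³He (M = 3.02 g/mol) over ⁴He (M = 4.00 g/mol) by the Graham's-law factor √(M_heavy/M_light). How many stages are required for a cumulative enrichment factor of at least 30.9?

Per stage α = (4.00/3.02)^(1/2) = 1.32450^0.5, giving ln α = 0.1405.
Need α^N ≥ 30.9 ⇒ N ≥ ln(30.9) / ln α = 3.431 / 0.1405 = 24.41.
So at least 25 stages are needed.

25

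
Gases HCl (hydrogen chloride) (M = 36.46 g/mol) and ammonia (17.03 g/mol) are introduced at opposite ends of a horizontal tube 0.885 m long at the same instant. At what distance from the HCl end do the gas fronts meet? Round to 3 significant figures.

In equal time, each gas travels a distance ∝ its rate ∝ 1/√M, so d_HCl/d_NH₃ = √(M_NH₃/M_HCl) = √(17.03/36.46) = 0.6834.
With d_HCl + d_NH₃ = 0.885 m, d_NH₃ = 0.885/(1 + 0.6834) = 0.5257 m.
d_HCl = 0.885 − 0.5257 = 0.359 m.

0.359 m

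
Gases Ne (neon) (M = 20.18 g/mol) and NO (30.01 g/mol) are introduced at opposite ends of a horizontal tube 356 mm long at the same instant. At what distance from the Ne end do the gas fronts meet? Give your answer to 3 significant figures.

Graham's law gives d_Ne/d_NO = rate_Ne/rate_NO = √(M_NO/M_Ne) = √(30.01/20.18) = 1.219.
With d_Ne + d_NO = 356 mm, d_NO = 356/(1 + 1.219) = 160.4 mm.
d_Ne = 356 − 160.4 = 196 mm.

196 mm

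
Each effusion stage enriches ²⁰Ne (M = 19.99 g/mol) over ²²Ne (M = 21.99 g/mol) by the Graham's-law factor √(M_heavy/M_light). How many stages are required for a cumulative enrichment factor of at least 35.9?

Single-stage factor α = √(21.99/19.99), so ln α = ½ ln(1.10005) = 0.04768.
Need α^N ≥ 35.9 ⇒ N ≥ ln(35.9) / ln α = 3.581 / 0.04768 = 75.10.
So at least 76 stages are needed.

76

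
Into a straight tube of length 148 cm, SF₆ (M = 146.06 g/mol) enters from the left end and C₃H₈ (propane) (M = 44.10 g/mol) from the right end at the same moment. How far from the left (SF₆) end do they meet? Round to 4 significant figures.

In equal time, each gas travels a distance ∝ its rate ∝ 1/√M, so d_SF₆/d_C₃H₈ = √(M_C₃H₈/M_SF₆) = √(44.10/146.06) = 0.5495.
With d_SF₆ + d_C₃H₈ = 148 cm, d_C₃H₈ = 148/(1 + 0.5495) = 95.52 cm.
d_SF₆ = 148 − 95.52 = 52.48 cm.

52.48 cm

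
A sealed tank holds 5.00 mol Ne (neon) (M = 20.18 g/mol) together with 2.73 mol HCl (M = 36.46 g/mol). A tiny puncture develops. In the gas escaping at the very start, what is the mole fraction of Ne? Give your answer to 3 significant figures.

Effusion rate of each component ∝ n_i/√M_i (partial pressure × 1/√M).
Mole fraction of Ne in the effusate = (n_Ne/√M_Ne) / (n_Ne/√M_Ne + n_HCl/√M_HCl)
= (5.00/√20.18) / (5.00/√20.18 + 2.73/√36.46) = 1.113/(1.113 + 0.4521) = 0.711.

0.711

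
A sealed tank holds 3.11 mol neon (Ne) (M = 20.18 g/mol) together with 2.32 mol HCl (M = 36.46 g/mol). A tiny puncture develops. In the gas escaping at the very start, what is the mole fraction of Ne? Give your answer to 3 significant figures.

The effusion rate of species i is ∝ p_i/√M_i ∝ n_i/√M_i.
x_Ne(eff) = (n_Ne/√M_Ne) / (n_Ne/√M_Ne + n_HCl/√M_HCl)
= (3.11/√20.18) / (3.11/√20.18 + 2.32/√36.46) = 0.6923/(0.6923 + 0.3842) = 0.643.

0.643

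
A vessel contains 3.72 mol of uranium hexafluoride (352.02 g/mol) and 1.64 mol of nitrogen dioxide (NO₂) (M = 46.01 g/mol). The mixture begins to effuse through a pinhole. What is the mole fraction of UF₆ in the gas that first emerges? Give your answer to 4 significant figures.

0.4506

Effusion rate of each component ∝ n_i/√M_i (partial pressure × 1/√M).
x_UF₆(eff) = (n_UF₆/√M_UF₆) / (n_UF₆/√M_UF₆ + n_NO₂/√M_NO₂)
= (3.72/√352.02) / (3.72/√352.02 + 1.64/√46.01) = 0.1983/(0.1983 + 0.2418) = 0.4506.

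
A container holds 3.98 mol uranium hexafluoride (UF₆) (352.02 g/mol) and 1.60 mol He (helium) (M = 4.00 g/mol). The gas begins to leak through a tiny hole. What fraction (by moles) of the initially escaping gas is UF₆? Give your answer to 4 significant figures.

The effusion rate of species i is ∝ p_i/√M_i ∝ n_i/√M_i.
x_UF₆(eff) = (n_UF₆/√M_UF₆) / (n_UF₆/√M_UF₆ + n_He/√M_He)
= (3.98/√352.02) / (3.98/√352.02 + 1.60/√4.00) = 0.2121/(0.2121 + 0.8000) = 0.2096.

0.2096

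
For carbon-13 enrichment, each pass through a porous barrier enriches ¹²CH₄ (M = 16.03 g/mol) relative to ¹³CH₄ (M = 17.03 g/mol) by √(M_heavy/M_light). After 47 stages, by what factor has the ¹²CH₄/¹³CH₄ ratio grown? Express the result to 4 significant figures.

4.146

After 47 stages the ratio has grown by (√(17.03/16.03))^47 = (17.03/16.03)^(47/2).
= 1.06238^(47/2) = 4.146.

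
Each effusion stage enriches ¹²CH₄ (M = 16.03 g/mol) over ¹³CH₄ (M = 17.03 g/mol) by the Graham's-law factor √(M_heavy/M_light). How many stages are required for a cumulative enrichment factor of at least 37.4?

120

With α = √(17.03/16.03) per stage, ln α = ½ ln(1.06238) = 0.03026.
Need α^N ≥ 37.4 ⇒ N ≥ ln(37.4) / ln α = 3.622 / 0.03026 = 119.70.
Rounding up, N = 120 stages.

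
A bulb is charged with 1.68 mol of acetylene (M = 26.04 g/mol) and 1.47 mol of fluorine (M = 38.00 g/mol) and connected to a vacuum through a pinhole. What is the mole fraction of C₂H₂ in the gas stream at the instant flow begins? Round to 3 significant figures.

0.580

The effusion rate of species i is ∝ p_i/√M_i ∝ n_i/√M_i.
So x_C₂H₂ in the escaping gas = (n_C₂H₂/√M_C₂H₂) / Σ(n_i/√M_i)
= (1.68/√26.04) / (1.68/√26.04 + 1.47/√38.00) = 0.3292/(0.3292 + 0.2385) = 0.580.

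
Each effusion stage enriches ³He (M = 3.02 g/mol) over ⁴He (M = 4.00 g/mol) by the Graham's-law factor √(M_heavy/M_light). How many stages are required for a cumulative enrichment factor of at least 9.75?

17

With α = √(4.00/3.02) per stage, ln α = ½ ln(1.32450) = 0.1405.
Need α^N ≥ 9.75 ⇒ N ≥ ln(9.75) / ln α = 2.277 / 0.1405 = 16.21.
Minimum whole number of stages: N = 17.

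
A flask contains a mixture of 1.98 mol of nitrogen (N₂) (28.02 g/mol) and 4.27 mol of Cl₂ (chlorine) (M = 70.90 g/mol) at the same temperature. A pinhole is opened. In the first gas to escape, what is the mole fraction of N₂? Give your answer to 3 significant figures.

0.424

Rate_i ∝ x_i/√M_i (Graham's law weighted by mole fraction), so the effusate composition follows n_i/√M_i.
So x_N₂ in the escaping gas = (n_N₂/√M_N₂) / Σ(n_i/√M_i)
= (1.98/√28.02) / (1.98/√28.02 + 4.27/√70.90) = 0.3741/(0.3741 + 0.5071) = 0.424.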